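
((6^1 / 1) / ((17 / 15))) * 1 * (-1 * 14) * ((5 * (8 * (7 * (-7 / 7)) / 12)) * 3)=88200 / 17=5188.24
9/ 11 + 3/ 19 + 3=831/ 209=3.98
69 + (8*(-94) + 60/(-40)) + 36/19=-25939/38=-682.61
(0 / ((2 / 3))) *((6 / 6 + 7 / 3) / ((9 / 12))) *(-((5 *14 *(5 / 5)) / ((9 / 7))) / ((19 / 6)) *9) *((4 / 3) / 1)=0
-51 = -51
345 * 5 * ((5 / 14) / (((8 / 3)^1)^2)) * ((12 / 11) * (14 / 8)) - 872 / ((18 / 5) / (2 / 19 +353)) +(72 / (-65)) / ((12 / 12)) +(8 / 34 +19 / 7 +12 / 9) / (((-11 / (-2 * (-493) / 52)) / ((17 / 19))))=-9352483349617 / 109549440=-85372.26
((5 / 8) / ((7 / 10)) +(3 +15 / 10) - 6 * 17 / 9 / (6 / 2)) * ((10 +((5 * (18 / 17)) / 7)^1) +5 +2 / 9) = 6964991 / 269892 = 25.81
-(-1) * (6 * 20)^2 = 14400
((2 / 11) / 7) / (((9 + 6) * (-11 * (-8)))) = 0.00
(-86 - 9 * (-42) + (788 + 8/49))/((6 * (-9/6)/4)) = -211712/441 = -480.07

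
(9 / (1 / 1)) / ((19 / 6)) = 54 / 19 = 2.84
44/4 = 11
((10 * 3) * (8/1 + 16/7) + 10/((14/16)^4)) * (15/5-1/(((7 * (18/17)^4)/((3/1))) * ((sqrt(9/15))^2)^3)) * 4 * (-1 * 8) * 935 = -13743679151831200/992436543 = -13848421.09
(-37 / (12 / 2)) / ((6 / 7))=-259 / 36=-7.19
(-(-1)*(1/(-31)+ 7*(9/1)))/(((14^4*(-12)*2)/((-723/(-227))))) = -14701/67583348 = -0.00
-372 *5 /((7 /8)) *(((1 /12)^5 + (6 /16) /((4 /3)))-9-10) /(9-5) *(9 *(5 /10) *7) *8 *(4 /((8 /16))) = 721962565 /36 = 20054515.69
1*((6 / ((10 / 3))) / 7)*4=1.03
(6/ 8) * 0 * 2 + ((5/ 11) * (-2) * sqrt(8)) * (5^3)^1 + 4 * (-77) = -2500 * sqrt(2)/ 11 - 308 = -629.41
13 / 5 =2.60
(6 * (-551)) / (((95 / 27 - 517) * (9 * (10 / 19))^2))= 198911 / 693200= 0.29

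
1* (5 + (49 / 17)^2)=3846 / 289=13.31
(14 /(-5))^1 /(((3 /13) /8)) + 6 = -91.07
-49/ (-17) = 49/ 17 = 2.88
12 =12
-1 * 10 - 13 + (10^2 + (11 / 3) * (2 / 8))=935 / 12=77.92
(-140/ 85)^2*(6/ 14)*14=4704/ 289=16.28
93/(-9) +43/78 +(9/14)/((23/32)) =-111611/12558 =-8.89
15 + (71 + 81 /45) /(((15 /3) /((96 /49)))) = 7617 /175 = 43.53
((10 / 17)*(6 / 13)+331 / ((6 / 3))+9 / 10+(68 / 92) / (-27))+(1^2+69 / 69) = 115724437 / 686205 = 168.64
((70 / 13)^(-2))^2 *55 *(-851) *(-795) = 42510163839 / 960400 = 44262.98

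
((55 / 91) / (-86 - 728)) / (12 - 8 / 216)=-135 / 2175082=-0.00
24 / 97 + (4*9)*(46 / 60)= 13506 / 485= 27.85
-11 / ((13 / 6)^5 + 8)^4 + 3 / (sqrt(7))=-40217742840692736 / 35315097903371535234001 + 3 * sqrt(7) / 7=1.13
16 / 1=16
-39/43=-0.91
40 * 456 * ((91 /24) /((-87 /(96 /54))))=-1106560 /783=-1413.23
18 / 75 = 6 / 25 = 0.24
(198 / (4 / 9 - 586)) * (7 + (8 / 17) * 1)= -113157 / 44795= -2.53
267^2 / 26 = 71289 / 26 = 2741.88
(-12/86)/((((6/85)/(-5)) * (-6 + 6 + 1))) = 425/43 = 9.88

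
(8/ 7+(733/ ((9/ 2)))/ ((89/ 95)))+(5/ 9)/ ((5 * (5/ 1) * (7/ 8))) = 1635734/ 9345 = 175.04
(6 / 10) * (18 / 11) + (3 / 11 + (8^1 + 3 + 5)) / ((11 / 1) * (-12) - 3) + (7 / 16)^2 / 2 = 727613 / 760320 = 0.96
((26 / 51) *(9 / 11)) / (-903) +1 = 56261 / 56287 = 1.00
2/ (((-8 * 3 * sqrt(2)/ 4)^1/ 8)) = -4 * sqrt(2)/ 3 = -1.89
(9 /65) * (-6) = -54 /65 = -0.83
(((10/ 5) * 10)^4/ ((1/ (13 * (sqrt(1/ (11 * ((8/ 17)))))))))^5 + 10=10 + 43951586099200000000000000000000 * sqrt(374)/ 1331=638604975487756832138119700000.00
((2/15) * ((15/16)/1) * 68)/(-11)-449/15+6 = -8153/330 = -24.71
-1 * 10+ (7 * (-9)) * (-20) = 1250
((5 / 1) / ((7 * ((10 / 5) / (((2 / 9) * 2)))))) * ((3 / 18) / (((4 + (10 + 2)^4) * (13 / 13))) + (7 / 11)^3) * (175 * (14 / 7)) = 1067106275 / 74533338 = 14.32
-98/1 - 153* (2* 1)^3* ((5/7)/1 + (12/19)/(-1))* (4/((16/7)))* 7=-25424/19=-1338.11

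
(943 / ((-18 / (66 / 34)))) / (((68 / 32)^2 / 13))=-4315168 / 14739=-292.77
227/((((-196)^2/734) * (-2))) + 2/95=-7837523/3649520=-2.15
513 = 513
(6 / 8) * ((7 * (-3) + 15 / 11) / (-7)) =162 / 77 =2.10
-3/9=-1/3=-0.33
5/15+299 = 898/3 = 299.33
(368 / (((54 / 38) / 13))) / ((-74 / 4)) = -181792 / 999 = -181.97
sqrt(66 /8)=sqrt(33) /2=2.87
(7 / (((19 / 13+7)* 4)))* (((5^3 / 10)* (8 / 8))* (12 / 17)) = 1365 / 748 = 1.82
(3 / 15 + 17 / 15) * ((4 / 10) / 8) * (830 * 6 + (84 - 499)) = 913 / 3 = 304.33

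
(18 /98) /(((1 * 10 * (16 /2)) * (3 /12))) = 9 /980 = 0.01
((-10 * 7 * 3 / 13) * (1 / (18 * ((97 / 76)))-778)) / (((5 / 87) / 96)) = 26470784256 / 1261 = 20991898.70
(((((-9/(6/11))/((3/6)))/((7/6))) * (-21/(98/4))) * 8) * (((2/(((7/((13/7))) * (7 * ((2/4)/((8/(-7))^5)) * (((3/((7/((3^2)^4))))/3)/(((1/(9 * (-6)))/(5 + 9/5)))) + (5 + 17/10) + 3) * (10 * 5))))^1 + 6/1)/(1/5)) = 707136907964084928/121526755019117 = 5818.78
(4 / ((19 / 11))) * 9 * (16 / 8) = 792 / 19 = 41.68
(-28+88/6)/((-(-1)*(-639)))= 40/1917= 0.02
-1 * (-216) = 216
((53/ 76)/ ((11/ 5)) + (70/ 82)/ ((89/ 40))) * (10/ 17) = 10686925/ 25929794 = 0.41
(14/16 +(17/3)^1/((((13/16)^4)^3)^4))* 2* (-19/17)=-16220148442677034378783708768730933557159422823972046752731343/60105065969078061488459722090229929802046409283810945484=-269863.25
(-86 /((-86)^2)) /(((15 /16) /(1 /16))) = -0.00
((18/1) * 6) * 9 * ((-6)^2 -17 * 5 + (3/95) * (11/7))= -31640544/665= -47579.77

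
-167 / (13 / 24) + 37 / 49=-195911 / 637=-307.55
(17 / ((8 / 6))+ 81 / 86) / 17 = 2355 / 2924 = 0.81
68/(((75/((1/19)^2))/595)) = 8092/5415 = 1.49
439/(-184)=-439/184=-2.39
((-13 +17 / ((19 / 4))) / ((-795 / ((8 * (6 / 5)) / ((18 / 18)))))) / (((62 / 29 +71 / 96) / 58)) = 462455808 / 201676925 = 2.29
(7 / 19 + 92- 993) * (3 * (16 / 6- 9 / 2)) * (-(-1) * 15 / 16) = 352935 / 76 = 4643.88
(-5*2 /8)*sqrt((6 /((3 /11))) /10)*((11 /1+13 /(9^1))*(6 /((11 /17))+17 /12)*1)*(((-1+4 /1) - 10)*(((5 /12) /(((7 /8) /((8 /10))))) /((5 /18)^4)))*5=102404736*sqrt(55) /1375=552330.07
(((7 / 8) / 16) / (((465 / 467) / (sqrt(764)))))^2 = 2041094951 / 885657600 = 2.30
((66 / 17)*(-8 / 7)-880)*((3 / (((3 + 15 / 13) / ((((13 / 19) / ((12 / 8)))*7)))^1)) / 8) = -2223364 / 8721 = -254.94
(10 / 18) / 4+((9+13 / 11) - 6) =1711 / 396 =4.32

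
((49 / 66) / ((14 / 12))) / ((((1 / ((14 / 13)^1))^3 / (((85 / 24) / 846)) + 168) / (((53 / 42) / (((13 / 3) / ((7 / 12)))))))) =10816505 / 35946857232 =0.00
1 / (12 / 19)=19 / 12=1.58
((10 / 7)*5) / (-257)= -50 / 1799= -0.03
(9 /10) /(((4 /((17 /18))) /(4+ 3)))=1.49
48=48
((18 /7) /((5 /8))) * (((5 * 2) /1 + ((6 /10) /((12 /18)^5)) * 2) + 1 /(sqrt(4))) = 80.69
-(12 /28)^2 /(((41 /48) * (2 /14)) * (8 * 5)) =-54 /1435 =-0.04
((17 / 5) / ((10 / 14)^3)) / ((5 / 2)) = 11662 / 3125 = 3.73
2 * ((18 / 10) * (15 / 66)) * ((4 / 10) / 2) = 9 / 55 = 0.16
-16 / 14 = -8 / 7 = -1.14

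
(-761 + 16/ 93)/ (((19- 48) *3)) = 70757/ 8091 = 8.75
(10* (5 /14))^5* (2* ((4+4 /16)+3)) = 283203125 /33614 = 8425.15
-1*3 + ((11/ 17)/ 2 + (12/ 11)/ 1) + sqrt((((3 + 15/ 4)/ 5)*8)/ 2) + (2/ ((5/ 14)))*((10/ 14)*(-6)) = -9569/ 374 + 3*sqrt(15)/ 5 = -23.26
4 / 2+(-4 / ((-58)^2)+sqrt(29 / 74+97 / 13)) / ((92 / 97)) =154647 / 77372+97*sqrt(7267910) / 88504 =4.95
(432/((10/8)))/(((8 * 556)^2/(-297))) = -8019/1545680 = -0.01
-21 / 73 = -0.29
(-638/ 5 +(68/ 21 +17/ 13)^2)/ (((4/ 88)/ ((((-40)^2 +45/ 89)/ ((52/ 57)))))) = -237269533206497/ 57486702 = -4127381.20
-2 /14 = -1 /7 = -0.14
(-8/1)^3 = -512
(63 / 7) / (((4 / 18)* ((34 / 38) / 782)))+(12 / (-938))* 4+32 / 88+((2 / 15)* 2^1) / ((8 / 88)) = 2739448021 / 77385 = 35400.25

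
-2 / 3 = -0.67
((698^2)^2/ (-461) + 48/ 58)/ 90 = -688366437980/ 120321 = -5721083.09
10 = 10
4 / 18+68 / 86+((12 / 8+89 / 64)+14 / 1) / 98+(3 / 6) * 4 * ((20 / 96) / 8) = 3003391 / 2427264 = 1.24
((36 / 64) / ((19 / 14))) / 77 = 9 / 1672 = 0.01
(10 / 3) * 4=40 / 3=13.33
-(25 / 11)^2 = -625 / 121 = -5.17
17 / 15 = 1.13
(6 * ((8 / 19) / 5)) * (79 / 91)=3792 / 8645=0.44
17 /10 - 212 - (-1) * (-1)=-211.30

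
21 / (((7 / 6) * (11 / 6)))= 108 / 11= 9.82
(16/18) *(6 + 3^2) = 40/3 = 13.33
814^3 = 539353144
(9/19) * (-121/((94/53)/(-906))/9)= 2905089/893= 3253.18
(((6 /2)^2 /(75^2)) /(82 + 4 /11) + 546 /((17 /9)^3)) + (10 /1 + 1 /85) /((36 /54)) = 96.03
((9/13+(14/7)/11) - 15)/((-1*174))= 1010/12441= 0.08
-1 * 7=-7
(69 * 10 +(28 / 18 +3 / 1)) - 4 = 6215 / 9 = 690.56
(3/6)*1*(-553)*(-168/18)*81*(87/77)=2597994/11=236181.27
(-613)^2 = 375769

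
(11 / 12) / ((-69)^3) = -11 / 3942108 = -0.00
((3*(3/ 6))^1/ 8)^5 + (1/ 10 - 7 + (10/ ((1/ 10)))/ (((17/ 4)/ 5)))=9870790831/ 89128960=110.75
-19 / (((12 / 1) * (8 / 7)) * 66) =-0.02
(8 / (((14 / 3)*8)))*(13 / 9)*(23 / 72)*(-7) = -299 / 432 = -0.69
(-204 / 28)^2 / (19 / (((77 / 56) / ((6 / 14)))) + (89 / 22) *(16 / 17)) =5.46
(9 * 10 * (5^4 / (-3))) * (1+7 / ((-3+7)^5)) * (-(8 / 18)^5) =6443750 / 19683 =327.38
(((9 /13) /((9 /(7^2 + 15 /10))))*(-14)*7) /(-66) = 4949 /858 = 5.77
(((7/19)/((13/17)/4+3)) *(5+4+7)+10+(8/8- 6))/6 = 1.14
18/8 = 9/4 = 2.25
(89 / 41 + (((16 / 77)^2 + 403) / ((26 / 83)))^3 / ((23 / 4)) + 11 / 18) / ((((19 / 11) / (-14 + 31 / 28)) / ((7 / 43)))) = -450110302.41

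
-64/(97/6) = -384/97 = -3.96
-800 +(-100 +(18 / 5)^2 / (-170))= -1912662 / 2125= -900.08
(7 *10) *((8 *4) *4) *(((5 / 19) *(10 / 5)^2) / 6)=89600 / 57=1571.93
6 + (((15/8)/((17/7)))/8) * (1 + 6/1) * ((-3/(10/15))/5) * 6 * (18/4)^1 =-22665/2176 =-10.42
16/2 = 8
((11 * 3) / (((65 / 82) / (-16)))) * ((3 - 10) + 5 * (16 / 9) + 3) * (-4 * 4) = 10160128 / 195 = 52103.22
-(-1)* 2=2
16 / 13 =1.23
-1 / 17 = -0.06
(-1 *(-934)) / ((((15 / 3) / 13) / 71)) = 862082 / 5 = 172416.40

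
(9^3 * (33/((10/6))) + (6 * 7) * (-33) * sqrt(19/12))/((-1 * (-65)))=72171/325 - 231 * sqrt(57)/65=195.23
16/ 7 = 2.29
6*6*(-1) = -36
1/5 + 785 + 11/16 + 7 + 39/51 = 1079367/1360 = 793.65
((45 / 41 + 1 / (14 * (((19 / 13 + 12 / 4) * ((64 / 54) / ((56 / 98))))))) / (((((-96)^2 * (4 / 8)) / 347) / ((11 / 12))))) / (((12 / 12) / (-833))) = -63.55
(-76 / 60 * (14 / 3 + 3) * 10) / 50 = -437 / 225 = -1.94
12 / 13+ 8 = 116 / 13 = 8.92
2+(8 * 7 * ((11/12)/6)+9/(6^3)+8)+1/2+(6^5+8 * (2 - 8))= 557791/72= 7747.10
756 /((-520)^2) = 189 /67600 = 0.00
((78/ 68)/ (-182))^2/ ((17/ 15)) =135/ 3851792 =0.00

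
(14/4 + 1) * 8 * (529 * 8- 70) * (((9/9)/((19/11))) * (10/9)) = 1831280/19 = 96383.16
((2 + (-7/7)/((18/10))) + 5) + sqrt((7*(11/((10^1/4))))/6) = sqrt(1155)/15 + 58/9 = 8.71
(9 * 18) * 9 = 1458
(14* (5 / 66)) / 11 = 35 / 363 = 0.10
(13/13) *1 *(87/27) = 29/9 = 3.22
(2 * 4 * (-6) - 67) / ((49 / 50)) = -117.35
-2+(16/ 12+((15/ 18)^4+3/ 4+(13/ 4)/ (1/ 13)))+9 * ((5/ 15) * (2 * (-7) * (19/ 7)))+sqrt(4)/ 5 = -458683/ 6480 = -70.78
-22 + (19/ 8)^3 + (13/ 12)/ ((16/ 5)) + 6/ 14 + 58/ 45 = -1055983/ 161280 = -6.55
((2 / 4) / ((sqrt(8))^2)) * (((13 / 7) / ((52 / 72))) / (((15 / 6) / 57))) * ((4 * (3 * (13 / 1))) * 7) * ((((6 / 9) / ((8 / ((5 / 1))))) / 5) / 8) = 6669 / 160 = 41.68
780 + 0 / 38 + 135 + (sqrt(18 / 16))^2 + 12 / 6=7345 / 8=918.12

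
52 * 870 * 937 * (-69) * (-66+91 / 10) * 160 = 26628305258880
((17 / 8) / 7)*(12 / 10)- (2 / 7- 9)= 1271 / 140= 9.08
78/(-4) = -19.50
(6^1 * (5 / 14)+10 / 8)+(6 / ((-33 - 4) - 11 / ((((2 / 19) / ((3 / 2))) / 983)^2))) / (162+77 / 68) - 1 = 25666890350856869 / 10726461639240452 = 2.39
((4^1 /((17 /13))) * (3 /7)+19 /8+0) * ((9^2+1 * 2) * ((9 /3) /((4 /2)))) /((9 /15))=1456235 /1904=764.83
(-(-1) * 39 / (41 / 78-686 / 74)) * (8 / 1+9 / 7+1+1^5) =-8891766 / 176659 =-50.33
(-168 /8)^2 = 441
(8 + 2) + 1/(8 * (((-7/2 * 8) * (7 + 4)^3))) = 2981439/298144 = 10.00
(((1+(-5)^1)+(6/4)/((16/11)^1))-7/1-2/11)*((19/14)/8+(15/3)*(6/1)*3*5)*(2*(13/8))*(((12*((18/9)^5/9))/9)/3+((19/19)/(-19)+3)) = -67238.72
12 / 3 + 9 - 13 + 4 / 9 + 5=49 / 9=5.44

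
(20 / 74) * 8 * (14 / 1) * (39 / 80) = 546 / 37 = 14.76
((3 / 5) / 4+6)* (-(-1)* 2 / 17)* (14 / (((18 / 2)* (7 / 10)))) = 82 / 51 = 1.61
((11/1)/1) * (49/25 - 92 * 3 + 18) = -70411/25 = -2816.44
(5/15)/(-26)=-1/78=-0.01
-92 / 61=-1.51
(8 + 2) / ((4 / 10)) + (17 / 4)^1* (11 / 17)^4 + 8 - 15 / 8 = 1252619 / 39304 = 31.87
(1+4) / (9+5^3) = 5 / 134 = 0.04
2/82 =1/41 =0.02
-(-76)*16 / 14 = 608 / 7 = 86.86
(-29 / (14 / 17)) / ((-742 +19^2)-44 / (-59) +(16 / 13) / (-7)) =378131 / 4085058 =0.09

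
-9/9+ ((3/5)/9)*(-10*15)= -11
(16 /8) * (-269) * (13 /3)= -6994 /3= -2331.33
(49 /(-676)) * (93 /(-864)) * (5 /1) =7595 /194688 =0.04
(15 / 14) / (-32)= -15 / 448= -0.03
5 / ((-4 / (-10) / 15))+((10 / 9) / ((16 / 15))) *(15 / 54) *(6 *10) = 7375 / 36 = 204.86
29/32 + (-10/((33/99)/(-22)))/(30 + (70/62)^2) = 4233583/192352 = 22.01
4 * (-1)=-4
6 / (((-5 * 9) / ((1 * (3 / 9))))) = -2 / 45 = -0.04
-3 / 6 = -1 / 2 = -0.50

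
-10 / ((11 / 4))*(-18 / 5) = 144 / 11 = 13.09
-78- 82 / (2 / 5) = -283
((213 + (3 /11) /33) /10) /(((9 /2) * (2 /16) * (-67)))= -206192 /364815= -0.57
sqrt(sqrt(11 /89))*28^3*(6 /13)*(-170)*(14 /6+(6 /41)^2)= -88631200000*11^(1 /4)*89^(3 /4) /1944917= -2404784.88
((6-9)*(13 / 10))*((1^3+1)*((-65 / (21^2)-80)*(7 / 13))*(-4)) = -28276 / 21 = -1346.48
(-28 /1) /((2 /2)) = -28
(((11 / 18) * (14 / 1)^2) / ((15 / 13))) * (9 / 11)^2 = 3822 / 55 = 69.49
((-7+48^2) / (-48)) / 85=-2297 / 4080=-0.56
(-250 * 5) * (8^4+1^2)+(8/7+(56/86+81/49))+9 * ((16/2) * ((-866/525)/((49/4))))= -1888335210073/368725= -5121256.25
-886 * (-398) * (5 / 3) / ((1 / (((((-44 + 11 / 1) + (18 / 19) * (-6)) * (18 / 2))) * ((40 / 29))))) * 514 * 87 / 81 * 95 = -14802148013333.33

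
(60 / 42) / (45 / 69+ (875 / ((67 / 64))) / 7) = 3082 / 259007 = 0.01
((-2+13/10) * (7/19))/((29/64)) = -1568/2755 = -0.57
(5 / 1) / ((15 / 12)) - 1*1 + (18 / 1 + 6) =27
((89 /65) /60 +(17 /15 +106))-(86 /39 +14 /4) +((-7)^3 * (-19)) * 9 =58754.45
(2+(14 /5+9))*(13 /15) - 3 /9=872 /75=11.63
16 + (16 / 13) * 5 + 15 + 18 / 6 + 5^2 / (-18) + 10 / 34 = 155377 / 3978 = 39.06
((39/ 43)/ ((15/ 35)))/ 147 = 13/ 903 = 0.01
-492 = -492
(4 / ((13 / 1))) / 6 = 2 / 39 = 0.05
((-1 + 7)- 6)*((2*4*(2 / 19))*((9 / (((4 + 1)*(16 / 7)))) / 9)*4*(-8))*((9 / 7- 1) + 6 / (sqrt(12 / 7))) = 0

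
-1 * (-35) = 35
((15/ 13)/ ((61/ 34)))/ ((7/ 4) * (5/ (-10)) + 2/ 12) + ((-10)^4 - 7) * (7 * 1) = 55470423/ 793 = 69950.09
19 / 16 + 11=195 / 16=12.19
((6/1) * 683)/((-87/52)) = -71032/29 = -2449.38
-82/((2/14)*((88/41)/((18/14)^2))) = -136161/308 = -442.08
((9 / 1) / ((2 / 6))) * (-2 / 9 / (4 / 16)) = -24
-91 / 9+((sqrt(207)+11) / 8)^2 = -359 / 72+33 * sqrt(23) / 32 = -0.04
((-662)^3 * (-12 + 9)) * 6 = 5222115504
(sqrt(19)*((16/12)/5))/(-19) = -0.06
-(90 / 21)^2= -18.37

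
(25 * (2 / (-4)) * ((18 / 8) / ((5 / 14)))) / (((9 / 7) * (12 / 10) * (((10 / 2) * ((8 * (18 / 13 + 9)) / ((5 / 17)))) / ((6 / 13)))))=-245 / 14688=-0.02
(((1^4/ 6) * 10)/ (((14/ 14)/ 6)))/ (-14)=-5/ 7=-0.71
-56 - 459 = -515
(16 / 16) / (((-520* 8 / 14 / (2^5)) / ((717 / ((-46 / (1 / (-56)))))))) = -717 / 23920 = -0.03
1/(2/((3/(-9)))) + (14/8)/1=19/12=1.58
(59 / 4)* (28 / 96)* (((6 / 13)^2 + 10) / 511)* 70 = 1782095 / 296088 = 6.02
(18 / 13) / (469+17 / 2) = 36 / 12415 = 0.00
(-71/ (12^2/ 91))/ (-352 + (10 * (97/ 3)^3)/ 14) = -135681/ 71949392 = -0.00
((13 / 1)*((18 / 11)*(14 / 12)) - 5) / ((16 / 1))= 109 / 88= 1.24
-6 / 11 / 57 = -2 / 209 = -0.01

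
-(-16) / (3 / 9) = 48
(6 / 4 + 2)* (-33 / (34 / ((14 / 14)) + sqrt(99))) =-561 / 151 + 99* sqrt(11) / 302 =-2.63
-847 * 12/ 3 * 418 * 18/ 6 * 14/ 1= -59479728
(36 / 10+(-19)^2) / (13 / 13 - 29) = -1823 / 140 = -13.02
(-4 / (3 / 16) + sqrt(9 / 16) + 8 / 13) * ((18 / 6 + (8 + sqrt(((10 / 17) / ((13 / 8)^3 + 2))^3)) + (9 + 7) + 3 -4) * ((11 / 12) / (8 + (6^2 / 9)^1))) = -34265 / 864 -87718400 * sqrt(273785) / 1052413496199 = -39.70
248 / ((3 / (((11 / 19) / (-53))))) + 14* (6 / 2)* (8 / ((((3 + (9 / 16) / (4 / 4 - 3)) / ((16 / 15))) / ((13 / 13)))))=19116616 / 146015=130.92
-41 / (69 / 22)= -902 / 69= -13.07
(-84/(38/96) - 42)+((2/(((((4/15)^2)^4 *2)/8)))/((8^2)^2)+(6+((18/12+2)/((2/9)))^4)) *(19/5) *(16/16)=745570272495849/3187671040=233891.85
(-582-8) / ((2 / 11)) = -3245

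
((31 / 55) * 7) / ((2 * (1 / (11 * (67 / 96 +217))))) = 4535083 / 960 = 4724.04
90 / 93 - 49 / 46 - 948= -1351987 / 1426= -948.10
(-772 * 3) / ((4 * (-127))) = 4.56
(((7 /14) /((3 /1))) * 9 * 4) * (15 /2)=45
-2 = -2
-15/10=-3/2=-1.50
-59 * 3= -177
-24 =-24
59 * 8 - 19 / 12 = 5645 / 12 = 470.42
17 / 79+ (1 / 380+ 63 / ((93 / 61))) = 38658329 / 930620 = 41.54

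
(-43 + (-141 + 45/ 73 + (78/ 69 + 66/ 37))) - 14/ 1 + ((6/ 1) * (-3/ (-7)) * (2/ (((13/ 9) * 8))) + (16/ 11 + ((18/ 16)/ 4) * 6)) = -190.88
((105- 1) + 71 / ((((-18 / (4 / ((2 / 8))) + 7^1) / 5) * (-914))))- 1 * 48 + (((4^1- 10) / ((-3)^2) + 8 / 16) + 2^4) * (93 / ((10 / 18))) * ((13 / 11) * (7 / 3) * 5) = 17295224703 / 472538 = 36600.71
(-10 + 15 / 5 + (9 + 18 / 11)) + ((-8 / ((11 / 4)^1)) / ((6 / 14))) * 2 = -328 / 33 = -9.94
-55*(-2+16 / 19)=1210 / 19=63.68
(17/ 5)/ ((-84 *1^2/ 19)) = -323/ 420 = -0.77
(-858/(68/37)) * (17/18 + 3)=-1841.48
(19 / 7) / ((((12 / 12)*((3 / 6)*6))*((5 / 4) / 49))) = 532 / 15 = 35.47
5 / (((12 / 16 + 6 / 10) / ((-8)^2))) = 6400 / 27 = 237.04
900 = 900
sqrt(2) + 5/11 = 1.87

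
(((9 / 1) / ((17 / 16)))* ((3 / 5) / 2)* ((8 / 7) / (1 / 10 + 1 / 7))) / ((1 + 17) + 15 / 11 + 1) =1188 / 2023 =0.59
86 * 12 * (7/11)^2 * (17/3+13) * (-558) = -526716288/121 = -4353027.17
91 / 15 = 6.07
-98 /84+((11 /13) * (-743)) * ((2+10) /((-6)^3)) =3950 /117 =33.76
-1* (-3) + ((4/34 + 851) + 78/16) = 116823/136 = 858.99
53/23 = 2.30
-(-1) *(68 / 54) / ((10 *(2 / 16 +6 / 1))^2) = 544 / 1620675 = 0.00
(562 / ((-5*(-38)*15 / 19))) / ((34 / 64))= 8992 / 1275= 7.05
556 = 556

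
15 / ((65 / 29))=87 / 13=6.69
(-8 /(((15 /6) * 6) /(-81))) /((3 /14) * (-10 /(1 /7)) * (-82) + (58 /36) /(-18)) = 69984 /1992455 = 0.04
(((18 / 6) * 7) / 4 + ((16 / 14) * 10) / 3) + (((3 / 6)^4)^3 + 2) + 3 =1209365 / 86016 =14.06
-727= -727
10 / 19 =0.53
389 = 389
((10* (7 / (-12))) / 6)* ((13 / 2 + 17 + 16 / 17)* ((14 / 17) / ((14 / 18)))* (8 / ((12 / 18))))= -87255 / 289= -301.92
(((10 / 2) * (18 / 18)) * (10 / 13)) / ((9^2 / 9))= 50 / 117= 0.43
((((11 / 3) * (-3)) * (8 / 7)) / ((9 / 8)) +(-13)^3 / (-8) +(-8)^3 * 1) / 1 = -125269 / 504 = -248.55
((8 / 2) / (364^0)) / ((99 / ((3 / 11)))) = 4 / 363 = 0.01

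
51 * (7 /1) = 357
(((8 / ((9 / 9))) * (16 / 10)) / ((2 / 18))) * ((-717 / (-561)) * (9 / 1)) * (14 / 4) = 4336416 / 935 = 4637.88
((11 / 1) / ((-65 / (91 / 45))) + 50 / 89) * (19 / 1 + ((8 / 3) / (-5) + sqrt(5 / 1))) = 4397 * sqrt(5) / 20025 + 1217969 / 300375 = 4.55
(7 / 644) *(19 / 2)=19 / 184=0.10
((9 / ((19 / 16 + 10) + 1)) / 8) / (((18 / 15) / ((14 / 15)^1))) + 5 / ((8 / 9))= 8887 / 1560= 5.70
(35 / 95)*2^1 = 14 / 19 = 0.74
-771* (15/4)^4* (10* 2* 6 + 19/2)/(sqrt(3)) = -3369751875* sqrt(3)/512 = -11399573.16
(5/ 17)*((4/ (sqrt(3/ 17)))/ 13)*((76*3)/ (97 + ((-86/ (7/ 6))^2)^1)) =74480*sqrt(51)/ 59892989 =0.01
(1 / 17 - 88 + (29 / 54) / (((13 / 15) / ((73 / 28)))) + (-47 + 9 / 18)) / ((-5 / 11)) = 162741161 / 556920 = 292.22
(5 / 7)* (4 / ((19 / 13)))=260 / 133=1.95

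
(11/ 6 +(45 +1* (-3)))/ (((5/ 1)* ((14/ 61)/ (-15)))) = -16043/ 28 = -572.96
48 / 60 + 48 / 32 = 23 / 10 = 2.30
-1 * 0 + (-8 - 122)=-130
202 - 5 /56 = 11307 /56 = 201.91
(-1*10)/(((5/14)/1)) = -28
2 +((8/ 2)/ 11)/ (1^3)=26/ 11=2.36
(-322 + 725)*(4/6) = 268.67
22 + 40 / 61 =1382 / 61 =22.66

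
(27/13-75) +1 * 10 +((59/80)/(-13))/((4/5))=-52411/832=-62.99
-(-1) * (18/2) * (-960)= -8640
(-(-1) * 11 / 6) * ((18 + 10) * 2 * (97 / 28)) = 355.67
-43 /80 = -0.54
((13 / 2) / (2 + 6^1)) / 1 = 13 / 16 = 0.81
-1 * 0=0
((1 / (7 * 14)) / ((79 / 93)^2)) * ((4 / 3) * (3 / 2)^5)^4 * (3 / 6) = 372311089929 / 5010374656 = 74.31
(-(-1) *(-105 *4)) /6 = -70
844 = 844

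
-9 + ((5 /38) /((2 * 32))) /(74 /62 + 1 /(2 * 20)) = -4133321 /459344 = -9.00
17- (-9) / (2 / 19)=205 / 2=102.50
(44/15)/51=44/765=0.06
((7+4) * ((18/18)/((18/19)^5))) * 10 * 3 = 136185445/314928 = 432.43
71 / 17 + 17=360 / 17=21.18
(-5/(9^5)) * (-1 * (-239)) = -1195/59049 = -0.02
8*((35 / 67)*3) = 840 / 67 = 12.54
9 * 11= 99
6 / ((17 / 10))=3.53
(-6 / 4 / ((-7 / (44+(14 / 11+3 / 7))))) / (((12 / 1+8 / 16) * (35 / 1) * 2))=10557 / 943250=0.01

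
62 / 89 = 0.70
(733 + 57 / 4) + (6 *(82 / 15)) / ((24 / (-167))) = 31141 / 60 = 519.02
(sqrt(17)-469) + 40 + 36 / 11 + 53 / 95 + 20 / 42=-9319892 / 21945 + sqrt(17)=-420.57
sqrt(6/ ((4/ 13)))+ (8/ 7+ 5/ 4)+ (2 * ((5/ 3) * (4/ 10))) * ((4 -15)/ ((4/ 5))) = -1339/ 84+ sqrt(78)/ 2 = -11.52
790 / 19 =41.58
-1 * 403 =-403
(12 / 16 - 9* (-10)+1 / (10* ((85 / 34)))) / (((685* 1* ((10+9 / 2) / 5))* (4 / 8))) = 9079 / 99325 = 0.09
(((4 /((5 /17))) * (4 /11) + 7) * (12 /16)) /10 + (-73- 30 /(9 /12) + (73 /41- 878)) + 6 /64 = -356553331 /360800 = -988.23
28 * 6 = 168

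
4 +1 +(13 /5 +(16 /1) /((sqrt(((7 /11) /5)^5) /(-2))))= 38 /5 - 96800 * sqrt(385) /343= -5529.87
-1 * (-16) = 16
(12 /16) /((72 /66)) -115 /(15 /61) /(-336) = 131 /63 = 2.08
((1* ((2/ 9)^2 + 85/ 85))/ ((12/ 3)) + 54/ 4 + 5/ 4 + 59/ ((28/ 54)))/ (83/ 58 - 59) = -4235653/ 1893213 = -2.24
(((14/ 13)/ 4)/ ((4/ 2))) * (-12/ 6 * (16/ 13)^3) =-14336/ 28561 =-0.50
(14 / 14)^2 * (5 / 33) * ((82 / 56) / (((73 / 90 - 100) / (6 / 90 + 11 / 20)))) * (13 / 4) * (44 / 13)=-7585 / 499912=-0.02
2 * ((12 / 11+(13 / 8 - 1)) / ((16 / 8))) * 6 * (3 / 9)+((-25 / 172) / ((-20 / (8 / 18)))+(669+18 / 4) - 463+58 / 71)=129816265 / 604494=214.75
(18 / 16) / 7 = 9 / 56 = 0.16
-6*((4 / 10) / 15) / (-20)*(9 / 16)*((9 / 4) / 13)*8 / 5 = 81 / 65000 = 0.00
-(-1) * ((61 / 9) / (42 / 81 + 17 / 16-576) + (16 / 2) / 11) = 177544 / 248149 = 0.72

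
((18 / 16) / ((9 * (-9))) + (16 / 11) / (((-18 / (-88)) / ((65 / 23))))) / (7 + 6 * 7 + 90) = 33257 / 230184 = 0.14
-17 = -17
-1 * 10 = -10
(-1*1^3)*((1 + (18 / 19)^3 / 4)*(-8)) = 66536 / 6859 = 9.70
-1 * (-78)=78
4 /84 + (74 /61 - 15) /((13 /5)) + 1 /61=-87239 /16653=-5.24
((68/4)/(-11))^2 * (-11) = -289/11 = -26.27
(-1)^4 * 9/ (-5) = -9/ 5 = -1.80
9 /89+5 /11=544 /979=0.56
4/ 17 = 0.24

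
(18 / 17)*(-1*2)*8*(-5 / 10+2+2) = -1008 / 17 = -59.29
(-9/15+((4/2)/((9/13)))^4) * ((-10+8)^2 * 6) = 18121576/10935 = 1657.21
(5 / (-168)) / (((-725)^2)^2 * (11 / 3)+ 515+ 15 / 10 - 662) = -5 / 170189490600556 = -0.00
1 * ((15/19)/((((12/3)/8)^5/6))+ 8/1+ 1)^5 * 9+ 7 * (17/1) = 2379323794012018040/2476099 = 960916261430.59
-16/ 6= -8/ 3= -2.67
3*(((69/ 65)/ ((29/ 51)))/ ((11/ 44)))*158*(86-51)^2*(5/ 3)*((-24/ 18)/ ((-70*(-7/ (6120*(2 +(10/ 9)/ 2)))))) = -115944950400/ 377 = -307546287.53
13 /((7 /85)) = 157.86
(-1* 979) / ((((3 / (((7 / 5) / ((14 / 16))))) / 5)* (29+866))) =-7832 / 2685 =-2.92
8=8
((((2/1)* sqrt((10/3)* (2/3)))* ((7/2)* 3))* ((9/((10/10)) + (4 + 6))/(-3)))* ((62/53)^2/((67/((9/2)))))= -1533756* sqrt(5)/188203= -18.22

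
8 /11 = 0.73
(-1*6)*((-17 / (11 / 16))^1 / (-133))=-1632 / 1463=-1.12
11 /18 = 0.61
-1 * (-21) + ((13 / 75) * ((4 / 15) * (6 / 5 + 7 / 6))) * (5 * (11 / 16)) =577153 / 27000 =21.38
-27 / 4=-6.75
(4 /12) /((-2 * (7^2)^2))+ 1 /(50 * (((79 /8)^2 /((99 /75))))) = 11312111 /56192403750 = 0.00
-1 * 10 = -10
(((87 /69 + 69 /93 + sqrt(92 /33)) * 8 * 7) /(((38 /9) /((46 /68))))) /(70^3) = 69 * sqrt(759) /43524250 + 27 /515375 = 0.00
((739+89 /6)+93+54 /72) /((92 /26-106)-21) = -132223 /19260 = -6.87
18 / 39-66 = -852 / 13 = -65.54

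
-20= -20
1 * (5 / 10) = 1 / 2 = 0.50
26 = 26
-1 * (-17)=17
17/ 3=5.67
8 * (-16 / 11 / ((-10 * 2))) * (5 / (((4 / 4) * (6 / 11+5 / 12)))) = 3.02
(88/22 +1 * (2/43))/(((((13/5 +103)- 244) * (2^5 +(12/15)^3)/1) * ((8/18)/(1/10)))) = -97875/483713536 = -0.00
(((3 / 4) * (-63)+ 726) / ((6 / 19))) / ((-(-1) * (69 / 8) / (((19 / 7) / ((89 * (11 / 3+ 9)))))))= 17195 / 28658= 0.60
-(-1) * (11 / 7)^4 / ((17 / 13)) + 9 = 557686 / 40817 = 13.66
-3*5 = -15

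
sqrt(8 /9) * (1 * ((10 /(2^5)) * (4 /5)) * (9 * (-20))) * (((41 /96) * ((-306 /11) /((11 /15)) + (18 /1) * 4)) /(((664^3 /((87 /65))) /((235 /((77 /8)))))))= -1727622945 * sqrt(2) /35458771572224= -0.00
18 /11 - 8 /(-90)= 854 /495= 1.73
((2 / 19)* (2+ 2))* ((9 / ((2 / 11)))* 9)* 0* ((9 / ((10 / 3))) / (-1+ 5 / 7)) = 0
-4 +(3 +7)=6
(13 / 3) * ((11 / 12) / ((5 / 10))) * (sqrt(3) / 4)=143 * sqrt(3) / 72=3.44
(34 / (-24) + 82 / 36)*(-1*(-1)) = 0.86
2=2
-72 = -72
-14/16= -7/8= -0.88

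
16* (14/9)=224/9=24.89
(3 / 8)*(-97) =-291 / 8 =-36.38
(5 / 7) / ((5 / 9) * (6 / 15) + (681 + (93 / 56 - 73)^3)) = -1128960 / 572765997179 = -0.00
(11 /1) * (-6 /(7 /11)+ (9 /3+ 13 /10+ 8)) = 2211 /70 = 31.59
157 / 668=0.24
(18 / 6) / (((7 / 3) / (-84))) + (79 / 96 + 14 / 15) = -16999 / 160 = -106.24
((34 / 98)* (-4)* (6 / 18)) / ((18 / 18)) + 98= 97.54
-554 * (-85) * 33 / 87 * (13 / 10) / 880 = 61217 / 2320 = 26.39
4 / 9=0.44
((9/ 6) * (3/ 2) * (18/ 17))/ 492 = 27/ 5576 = 0.00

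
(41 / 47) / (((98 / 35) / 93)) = 19065 / 658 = 28.97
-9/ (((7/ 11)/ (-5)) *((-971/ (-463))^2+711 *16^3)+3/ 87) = 615453399/ 25346510623724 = 0.00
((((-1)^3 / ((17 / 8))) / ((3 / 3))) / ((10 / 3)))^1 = -12 / 85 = -0.14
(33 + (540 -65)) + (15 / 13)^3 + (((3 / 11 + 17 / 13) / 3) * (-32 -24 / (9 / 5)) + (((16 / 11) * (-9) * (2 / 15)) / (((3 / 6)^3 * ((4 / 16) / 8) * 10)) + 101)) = 2947006076 / 5437575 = 541.97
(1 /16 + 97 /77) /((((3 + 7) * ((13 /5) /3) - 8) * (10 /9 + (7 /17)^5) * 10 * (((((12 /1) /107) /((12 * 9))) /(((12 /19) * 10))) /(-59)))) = -10644591729534381 /167950445432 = -63379.36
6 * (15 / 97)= 90 / 97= 0.93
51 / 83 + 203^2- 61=3415335 / 83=41148.61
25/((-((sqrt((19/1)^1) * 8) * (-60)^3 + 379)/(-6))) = -259200000 * sqrt(19)/56733695856359 - 56850/56733695856359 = -0.00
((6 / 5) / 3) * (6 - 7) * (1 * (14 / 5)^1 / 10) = -0.11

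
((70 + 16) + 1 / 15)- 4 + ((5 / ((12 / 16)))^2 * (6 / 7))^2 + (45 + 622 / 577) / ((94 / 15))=1540.67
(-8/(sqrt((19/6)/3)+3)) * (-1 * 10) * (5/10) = 9.93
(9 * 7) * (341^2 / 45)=813967 / 5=162793.40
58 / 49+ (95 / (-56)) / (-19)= 499 / 392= 1.27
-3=-3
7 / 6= 1.17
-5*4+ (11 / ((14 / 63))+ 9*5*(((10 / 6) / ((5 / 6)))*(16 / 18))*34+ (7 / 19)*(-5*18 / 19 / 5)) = 1984887 / 722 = 2749.15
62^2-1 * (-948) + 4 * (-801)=1588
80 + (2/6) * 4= 244/3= 81.33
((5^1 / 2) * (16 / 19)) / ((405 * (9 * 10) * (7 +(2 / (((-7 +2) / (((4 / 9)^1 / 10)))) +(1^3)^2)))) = 5 / 691011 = 0.00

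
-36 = -36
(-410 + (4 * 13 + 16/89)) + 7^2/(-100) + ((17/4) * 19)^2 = 219376181/35600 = 6162.25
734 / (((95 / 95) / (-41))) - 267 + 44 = -30317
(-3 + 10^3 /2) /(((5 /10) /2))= 1988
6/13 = 0.46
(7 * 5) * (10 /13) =350 /13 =26.92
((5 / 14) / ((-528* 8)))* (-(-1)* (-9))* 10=75 / 9856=0.01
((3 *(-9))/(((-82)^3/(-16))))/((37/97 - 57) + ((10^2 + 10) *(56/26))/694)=3938103/282863638412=0.00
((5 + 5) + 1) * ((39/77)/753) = 13/1757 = 0.01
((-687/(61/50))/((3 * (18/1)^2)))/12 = -5725/118584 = -0.05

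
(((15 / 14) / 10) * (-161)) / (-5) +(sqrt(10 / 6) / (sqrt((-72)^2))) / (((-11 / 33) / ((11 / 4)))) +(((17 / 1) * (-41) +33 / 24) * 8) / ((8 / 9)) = -250287 / 40 - 11 * sqrt(15) / 288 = -6257.32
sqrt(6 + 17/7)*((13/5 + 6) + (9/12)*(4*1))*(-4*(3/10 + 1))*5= -1508*sqrt(413)/35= -875.61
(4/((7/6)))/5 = 24/35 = 0.69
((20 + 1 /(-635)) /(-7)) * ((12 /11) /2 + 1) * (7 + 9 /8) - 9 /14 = -2856771 /78232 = -36.52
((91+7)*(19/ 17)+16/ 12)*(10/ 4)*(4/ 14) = 28270/ 357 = 79.19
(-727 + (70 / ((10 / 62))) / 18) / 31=-22.67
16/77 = 0.21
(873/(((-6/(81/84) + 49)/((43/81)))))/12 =4171/4620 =0.90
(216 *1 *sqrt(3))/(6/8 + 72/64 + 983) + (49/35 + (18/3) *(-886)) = -26573/5 + 1728 *sqrt(3)/7879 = -5314.22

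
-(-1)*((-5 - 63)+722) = 654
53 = 53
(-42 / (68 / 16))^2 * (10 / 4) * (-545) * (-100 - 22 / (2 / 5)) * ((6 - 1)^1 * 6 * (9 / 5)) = 321870024000 / 289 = 1113737107.27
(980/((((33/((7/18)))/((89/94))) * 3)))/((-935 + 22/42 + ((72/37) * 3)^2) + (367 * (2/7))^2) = 10238908435/28357325074188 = 0.00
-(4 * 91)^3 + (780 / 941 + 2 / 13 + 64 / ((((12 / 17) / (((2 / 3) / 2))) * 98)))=-260181075464242 / 5394753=-48228542.71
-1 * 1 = -1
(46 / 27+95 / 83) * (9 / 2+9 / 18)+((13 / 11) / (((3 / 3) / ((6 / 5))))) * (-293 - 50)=-58200389 / 123255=-472.19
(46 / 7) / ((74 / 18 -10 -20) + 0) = -0.25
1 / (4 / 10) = 5 / 2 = 2.50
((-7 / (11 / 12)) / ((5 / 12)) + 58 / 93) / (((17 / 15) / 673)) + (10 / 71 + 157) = -4262264653 / 411587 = -10355.68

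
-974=-974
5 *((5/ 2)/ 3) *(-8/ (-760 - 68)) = 25/ 621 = 0.04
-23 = -23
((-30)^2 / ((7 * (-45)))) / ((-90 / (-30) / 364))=-1040 / 3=-346.67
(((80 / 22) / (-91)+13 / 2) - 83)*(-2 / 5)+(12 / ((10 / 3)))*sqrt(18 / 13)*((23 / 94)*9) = 5589*sqrt(26) / 3055+153233 / 5005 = 39.94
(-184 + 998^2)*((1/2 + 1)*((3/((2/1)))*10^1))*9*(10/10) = 201653550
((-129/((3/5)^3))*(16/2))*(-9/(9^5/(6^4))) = 688000/729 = 943.76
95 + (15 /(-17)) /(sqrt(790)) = 95-3 * sqrt(790) /2686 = 94.97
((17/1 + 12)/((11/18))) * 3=1566/11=142.36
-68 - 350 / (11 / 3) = -1798 / 11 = -163.45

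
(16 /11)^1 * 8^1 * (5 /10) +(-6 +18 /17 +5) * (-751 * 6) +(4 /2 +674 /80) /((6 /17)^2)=-15757463 /89760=-175.55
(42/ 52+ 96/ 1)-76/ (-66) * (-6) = 25711/ 286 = 89.90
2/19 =0.11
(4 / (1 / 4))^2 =256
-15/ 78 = -5/ 26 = -0.19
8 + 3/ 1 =11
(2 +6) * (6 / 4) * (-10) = -120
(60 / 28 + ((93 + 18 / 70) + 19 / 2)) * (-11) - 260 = -14139 / 10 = -1413.90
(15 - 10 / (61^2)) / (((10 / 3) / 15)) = 502245 / 7442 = 67.49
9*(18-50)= -288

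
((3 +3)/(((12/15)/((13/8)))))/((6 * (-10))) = -13/64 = -0.20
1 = 1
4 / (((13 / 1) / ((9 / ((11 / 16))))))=576 / 143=4.03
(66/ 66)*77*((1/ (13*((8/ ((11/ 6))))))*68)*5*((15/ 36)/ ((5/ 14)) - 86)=-36645455/ 936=-39151.13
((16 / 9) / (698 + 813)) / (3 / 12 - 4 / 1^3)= -64 / 203985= -0.00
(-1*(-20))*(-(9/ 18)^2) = -5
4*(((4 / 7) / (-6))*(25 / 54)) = -100 / 567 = -0.18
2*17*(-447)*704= -10699392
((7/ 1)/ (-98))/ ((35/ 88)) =-44/ 245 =-0.18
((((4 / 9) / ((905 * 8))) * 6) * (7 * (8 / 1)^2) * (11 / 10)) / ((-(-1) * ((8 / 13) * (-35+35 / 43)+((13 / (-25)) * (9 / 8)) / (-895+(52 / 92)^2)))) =-1738380740096 / 201477267360153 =-0.01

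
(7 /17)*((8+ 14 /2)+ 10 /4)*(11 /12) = 2695 /408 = 6.61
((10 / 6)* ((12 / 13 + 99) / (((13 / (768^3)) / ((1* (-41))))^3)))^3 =-114514669949292274628745900000000000000000000000000000000000000000000000000000000000000000.00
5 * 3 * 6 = 90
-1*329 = -329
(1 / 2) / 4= 0.12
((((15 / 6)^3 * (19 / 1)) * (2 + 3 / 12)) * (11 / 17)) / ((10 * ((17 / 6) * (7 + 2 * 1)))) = 15675 / 9248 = 1.69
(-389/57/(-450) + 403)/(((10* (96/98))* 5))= 506529611/61560000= 8.23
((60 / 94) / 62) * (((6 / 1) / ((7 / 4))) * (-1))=-360 / 10199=-0.04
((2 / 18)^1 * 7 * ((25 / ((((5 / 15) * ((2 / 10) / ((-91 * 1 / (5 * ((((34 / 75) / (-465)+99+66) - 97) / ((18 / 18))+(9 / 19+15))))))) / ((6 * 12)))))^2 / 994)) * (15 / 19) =145318569289892578125 / 6787862313269248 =21408.59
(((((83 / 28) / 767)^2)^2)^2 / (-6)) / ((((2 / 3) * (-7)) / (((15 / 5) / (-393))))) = -2252292232139041 / 165980278640833592420564094286560493568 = -0.00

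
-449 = -449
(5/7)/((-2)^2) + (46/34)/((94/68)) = 1523/1316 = 1.16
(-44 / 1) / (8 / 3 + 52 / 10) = -330 / 59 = -5.59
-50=-50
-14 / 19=-0.74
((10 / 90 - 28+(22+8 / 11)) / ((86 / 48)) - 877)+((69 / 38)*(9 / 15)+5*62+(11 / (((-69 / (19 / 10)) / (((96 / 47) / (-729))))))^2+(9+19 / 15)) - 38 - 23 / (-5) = -165180089851686747461 / 279055888083289350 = -591.92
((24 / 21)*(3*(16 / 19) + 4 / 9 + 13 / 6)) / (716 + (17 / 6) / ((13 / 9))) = 26104 / 3192057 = 0.01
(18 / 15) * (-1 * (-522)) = 3132 / 5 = 626.40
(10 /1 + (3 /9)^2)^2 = 8281 /81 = 102.23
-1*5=-5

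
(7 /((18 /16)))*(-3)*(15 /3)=-280 /3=-93.33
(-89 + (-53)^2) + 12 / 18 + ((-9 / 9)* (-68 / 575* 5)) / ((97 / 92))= 3959386 / 1455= 2721.23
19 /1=19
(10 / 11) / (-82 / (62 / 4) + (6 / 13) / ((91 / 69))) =-0.18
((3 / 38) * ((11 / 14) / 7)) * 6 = 99 / 1862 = 0.05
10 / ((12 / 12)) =10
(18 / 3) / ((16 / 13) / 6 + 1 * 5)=234 / 203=1.15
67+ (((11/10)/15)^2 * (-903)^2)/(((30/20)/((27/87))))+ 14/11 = 388993543/398750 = 975.53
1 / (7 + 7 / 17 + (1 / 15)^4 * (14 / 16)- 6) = 0.71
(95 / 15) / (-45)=-19 / 135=-0.14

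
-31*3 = -93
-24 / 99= -8 / 33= -0.24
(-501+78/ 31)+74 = -13159/ 31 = -424.48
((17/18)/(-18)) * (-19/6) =323/1944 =0.17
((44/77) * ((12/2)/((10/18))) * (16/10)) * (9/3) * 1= 5184/175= 29.62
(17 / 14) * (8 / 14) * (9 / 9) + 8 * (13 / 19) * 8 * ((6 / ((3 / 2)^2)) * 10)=3263378 / 2793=1168.41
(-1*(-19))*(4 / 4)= 19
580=580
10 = 10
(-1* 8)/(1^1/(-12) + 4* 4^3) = -96/3071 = -0.03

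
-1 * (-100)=100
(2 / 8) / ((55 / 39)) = 39 / 220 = 0.18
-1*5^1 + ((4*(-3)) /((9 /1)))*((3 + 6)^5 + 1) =-236215 /3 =-78738.33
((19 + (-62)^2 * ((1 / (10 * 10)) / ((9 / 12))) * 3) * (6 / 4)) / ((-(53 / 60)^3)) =-55974240 / 148877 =-375.98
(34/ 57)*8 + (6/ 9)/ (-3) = 778/ 171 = 4.55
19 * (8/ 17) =152/ 17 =8.94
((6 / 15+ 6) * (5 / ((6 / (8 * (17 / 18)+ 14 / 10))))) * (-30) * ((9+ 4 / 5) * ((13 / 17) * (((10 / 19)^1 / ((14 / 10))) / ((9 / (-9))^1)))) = 11735360 / 2907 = 4036.93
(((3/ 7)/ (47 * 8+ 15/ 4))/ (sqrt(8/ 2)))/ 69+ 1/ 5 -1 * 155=-189288656/ 1222795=-154.80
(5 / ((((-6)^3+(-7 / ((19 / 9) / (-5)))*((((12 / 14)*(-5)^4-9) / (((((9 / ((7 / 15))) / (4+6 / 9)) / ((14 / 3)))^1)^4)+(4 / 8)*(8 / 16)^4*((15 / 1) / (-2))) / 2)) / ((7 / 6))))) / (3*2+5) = 229008555720000 / 2971662541814463871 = 0.00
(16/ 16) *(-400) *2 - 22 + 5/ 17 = -13969/ 17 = -821.71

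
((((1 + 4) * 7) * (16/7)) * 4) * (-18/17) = -5760/17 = -338.82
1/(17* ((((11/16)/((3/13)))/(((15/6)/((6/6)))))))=0.05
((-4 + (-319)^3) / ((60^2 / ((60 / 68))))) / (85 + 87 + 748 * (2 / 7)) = -20.63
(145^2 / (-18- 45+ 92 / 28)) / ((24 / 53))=-7800275 / 10032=-777.54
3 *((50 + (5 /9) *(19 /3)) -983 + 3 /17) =-426551 /153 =-2787.92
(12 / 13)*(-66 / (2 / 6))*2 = -4752 / 13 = -365.54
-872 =-872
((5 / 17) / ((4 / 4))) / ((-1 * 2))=-5 / 34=-0.15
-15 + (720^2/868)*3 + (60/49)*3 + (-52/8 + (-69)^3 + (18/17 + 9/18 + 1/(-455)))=-548420654909/1678495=-326733.56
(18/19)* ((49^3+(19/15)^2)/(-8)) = -13235693/950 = -13932.31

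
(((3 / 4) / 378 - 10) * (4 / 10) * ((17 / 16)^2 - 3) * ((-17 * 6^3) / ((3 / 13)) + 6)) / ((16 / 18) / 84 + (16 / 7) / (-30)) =57588014979 / 31744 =1814138.58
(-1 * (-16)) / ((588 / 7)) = 4 / 21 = 0.19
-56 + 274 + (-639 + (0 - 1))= -422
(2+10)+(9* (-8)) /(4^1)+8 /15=-82 /15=-5.47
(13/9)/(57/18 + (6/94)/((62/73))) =0.45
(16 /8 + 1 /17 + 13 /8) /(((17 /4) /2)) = 501 /289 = 1.73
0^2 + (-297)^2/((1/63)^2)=350101521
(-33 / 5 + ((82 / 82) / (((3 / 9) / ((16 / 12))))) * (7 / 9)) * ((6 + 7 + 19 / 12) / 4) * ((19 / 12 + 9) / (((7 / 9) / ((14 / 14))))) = -99695 / 576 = -173.08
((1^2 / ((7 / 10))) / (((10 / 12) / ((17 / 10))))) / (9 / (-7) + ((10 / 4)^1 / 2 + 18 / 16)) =816 / 305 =2.68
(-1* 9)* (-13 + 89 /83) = 8910 /83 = 107.35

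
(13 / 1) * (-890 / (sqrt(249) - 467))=1157 * sqrt(249) / 21784 + 540319 / 21784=25.64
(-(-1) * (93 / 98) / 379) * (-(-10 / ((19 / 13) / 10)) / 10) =6045 / 352849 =0.02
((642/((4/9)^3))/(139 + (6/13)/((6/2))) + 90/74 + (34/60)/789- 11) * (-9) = -40153266953/104316320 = -384.92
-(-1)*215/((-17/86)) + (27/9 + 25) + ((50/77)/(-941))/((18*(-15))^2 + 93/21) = -95157805365384/89801415077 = -1059.65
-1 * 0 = 0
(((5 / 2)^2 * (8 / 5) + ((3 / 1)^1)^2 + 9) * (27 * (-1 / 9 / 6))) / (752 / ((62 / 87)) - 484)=-217 / 8854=-0.02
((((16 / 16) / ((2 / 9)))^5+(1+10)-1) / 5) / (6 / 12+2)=148.42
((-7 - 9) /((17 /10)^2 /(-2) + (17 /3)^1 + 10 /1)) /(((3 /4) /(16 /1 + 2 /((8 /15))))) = -252800 /8533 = -29.63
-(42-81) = 39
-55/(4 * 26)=-55/104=-0.53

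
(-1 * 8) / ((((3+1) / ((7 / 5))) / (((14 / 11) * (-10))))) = 392 / 11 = 35.64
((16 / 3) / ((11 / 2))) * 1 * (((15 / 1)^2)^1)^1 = 2400 / 11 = 218.18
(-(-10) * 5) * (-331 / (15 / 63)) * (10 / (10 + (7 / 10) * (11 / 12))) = -83412000 / 1277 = -65318.72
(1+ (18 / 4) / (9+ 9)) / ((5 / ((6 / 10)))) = 3 / 20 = 0.15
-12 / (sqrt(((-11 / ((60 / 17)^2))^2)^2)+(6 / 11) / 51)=-29082240000 / 1915749667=-15.18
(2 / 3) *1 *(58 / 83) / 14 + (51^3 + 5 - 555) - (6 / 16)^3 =117889028651 / 892416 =132100.98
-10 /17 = -0.59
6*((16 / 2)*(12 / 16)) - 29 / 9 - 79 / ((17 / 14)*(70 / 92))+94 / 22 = -407752 / 8415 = -48.46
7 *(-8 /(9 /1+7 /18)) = -5.96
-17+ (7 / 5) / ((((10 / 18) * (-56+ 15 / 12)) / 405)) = -35.64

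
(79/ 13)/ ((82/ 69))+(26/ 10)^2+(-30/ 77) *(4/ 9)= 72029099/ 6156150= 11.70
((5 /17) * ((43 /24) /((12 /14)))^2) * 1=453005 /352512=1.29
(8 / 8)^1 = 1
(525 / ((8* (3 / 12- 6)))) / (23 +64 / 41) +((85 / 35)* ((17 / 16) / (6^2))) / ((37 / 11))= -1531963981 / 3455250624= -0.44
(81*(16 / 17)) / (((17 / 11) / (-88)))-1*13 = -1258285 / 289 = -4353.93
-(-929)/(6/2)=929/3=309.67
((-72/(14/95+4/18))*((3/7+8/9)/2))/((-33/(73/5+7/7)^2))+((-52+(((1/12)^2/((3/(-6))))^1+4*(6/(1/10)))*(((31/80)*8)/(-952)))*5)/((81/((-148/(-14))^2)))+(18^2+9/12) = 536061976505911/591031092960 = 906.99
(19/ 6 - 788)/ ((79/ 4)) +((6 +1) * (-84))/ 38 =-248620/ 4503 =-55.21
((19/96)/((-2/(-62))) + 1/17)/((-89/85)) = -50545/8544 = -5.92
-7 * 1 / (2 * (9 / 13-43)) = 91 / 1100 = 0.08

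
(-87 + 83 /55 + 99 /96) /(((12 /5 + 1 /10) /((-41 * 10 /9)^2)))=-249878969 /3564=-70111.94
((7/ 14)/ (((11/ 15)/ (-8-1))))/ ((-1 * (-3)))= -45/ 22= -2.05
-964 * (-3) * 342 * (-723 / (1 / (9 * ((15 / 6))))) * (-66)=1061913508920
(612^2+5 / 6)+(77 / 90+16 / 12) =16854616 / 45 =374547.02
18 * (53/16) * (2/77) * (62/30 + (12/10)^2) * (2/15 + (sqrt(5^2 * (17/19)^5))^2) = 7490798709047/95329811500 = 78.58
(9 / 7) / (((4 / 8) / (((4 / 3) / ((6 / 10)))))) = 40 / 7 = 5.71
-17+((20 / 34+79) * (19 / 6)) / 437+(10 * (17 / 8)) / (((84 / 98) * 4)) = -383819 / 37536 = -10.23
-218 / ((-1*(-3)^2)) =24.22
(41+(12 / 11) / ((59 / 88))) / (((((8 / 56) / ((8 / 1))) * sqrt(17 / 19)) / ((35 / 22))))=2464700 * sqrt(323) / 11033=4014.87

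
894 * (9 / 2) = 4023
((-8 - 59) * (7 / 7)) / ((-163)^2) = -67 / 26569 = -0.00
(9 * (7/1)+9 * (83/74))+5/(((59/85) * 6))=486559/6549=74.30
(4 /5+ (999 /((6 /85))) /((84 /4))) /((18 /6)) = 224.91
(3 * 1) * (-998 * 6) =-17964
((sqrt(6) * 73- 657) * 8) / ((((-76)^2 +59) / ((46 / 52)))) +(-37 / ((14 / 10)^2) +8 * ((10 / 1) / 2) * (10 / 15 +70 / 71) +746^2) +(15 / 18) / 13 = 6716 * sqrt(6) / 75855 +7532132752167 / 13533310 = 556562.71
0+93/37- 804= -29655/37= -801.49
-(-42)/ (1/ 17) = 714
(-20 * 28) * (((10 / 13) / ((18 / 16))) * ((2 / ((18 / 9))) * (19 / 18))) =-425600 / 1053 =-404.18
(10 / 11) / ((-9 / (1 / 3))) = -10 / 297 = -0.03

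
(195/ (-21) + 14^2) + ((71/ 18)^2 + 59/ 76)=4374899/ 21546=203.05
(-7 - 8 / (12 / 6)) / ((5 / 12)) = -132 / 5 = -26.40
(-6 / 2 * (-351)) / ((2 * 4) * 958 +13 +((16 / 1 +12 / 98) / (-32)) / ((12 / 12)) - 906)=63504 / 408313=0.16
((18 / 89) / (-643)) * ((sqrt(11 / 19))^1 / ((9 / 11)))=-22 * sqrt(209) / 1087313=-0.00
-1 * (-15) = 15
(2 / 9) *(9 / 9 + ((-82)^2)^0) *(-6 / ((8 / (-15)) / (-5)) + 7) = -197 / 9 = -21.89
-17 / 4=-4.25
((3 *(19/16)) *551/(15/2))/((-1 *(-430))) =10469/17200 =0.61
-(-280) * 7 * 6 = 11760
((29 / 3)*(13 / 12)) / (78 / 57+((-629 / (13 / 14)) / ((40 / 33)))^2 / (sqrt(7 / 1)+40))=5395329812890717700*sqrt(7) / 160957020886192741159161+215850852051736148000 / 160957020886192741159161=0.00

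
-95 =-95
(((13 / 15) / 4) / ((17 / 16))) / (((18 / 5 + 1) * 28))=13 / 8211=0.00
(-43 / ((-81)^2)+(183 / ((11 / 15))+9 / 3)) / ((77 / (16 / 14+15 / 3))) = 783717355 / 38900169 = 20.15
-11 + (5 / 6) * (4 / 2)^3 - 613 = -617.33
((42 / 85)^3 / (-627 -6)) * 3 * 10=-148176 / 25916075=-0.01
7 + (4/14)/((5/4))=7.23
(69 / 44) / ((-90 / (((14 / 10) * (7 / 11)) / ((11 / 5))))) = -1127 / 159720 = -0.01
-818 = -818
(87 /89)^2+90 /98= 727326 /388129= 1.87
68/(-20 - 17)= -68/37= -1.84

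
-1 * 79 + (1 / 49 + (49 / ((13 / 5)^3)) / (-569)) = -4838160035 / 61254557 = -78.98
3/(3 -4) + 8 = 5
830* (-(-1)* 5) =4150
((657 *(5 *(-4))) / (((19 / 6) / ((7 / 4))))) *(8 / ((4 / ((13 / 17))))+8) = -69198.58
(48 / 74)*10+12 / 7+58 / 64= 75479 / 8288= 9.11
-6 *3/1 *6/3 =-36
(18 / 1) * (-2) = -36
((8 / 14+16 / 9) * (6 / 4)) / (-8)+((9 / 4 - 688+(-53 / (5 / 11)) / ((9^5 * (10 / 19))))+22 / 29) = -410814014831 / 599347350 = -685.44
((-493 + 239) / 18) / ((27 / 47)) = -5969 / 243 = -24.56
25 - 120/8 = 10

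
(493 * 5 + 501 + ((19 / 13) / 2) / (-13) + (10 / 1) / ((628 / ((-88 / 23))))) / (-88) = -3619913419 / 107405584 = -33.70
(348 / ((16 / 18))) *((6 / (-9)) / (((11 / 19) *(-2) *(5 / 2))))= 90.16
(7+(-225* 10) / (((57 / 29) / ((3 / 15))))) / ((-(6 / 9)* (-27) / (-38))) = 4217 / 9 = 468.56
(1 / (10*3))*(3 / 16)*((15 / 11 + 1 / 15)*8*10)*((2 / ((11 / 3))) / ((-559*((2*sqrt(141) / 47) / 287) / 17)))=-575722*sqrt(141) / 1014585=-6.74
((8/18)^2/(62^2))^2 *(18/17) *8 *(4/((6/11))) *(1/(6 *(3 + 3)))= 1408/309020285331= 0.00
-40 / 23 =-1.74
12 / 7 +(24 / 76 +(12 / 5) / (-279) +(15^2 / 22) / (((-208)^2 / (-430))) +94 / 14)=254121570877 / 29432282880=8.63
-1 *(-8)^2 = -64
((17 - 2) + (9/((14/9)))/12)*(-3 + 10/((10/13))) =4335/28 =154.82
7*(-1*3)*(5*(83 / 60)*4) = -581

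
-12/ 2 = -6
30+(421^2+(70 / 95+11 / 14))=47154491 / 266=177272.52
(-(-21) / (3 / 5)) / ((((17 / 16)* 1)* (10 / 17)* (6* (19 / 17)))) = 476 / 57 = 8.35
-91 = -91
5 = 5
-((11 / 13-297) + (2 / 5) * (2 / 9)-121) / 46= 243983 / 26910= 9.07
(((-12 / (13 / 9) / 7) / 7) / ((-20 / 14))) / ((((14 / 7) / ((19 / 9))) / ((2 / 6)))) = 19 / 455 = 0.04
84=84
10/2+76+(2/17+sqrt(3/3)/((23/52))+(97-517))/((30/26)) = -109847/391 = -280.94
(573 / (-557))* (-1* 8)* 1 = 4584 / 557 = 8.23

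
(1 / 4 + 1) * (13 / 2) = 65 / 8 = 8.12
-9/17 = -0.53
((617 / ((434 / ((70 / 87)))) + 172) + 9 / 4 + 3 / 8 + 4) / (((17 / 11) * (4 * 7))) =6095089 / 1467168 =4.15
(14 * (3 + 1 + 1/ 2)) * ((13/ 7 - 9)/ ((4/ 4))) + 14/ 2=-443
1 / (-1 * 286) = -1 / 286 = -0.00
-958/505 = -1.90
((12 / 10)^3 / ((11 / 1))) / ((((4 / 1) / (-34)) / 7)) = -12852 / 1375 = -9.35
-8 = -8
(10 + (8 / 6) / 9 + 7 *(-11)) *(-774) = 155230 / 3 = 51743.33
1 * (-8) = -8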